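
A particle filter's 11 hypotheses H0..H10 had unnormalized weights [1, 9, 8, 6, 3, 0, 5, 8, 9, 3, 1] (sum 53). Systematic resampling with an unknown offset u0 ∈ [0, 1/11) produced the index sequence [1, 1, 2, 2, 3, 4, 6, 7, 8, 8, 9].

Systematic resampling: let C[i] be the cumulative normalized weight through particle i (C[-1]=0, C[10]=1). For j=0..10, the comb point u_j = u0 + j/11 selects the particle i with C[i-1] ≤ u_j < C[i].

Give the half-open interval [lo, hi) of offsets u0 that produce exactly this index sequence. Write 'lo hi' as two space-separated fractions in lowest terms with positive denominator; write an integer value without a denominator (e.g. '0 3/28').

C = [1/53, 10/53, 18/53, 24/53, 27/53, 27/53, 32/53, 40/53, 49/53, 52/53, 1]
j=0 picked index 1: u0 ∈ [1/53, 10/53)
j=1 picked index 1: u0 ∈ [-42/583, 57/583)
j=2 picked index 2: u0 ∈ [4/583, 92/583)
j=3 picked index 2: u0 ∈ [-49/583, 39/583)
j=4 picked index 3: u0 ∈ [-14/583, 52/583)
j=5 picked index 4: u0 ∈ [-1/583, 32/583)
j=6 picked index 6: u0 ∈ [-21/583, 34/583)
j=7 picked index 7: u0 ∈ [-19/583, 69/583)
j=8 picked index 8: u0 ∈ [16/583, 115/583)
j=9 picked index 8: u0 ∈ [-37/583, 62/583)
j=10 picked index 9: u0 ∈ [9/583, 42/583)
intersection: [16/583, 32/583)

16/583 32/583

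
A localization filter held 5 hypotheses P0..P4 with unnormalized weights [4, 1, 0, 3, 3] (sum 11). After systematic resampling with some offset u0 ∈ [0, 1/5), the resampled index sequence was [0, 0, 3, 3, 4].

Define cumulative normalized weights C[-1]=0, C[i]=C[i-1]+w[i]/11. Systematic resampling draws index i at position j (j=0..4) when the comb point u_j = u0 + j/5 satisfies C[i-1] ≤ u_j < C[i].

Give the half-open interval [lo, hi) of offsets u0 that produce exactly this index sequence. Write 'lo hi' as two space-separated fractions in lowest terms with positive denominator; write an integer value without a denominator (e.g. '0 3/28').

3/55 7/55

C = [4/11, 5/11, 5/11, 8/11, 1]
j=0 picked index 0: u0 ∈ [0, 4/11)
j=1 picked index 0: u0 ∈ [-1/5, 9/55)
j=2 picked index 3: u0 ∈ [3/55, 18/55)
j=3 picked index 3: u0 ∈ [-8/55, 7/55)
j=4 picked index 4: u0 ∈ [-4/55, 1/5)
intersection: [3/55, 7/55)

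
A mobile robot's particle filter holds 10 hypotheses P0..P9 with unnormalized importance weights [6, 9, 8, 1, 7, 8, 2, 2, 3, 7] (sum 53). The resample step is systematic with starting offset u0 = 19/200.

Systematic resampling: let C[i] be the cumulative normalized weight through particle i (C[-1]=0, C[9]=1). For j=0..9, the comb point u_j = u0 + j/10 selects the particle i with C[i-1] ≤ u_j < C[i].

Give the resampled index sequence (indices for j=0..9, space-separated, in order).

C = [6/53, 15/53, 23/53, 24/53, 31/53, 39/53, 41/53, 43/53, 46/53, 1]
j=0: u_0=19/200 ∈ [0, 6/53) → index 0
j=1: u_1=39/200 ∈ [6/53, 15/53) → index 1
j=2: u_2=59/200 ∈ [15/53, 23/53) → index 2
j=3: u_3=79/200 ∈ [15/53, 23/53) → index 2
j=4: u_4=99/200 ∈ [24/53, 31/53) → index 4
j=5: u_5=119/200 ∈ [31/53, 39/53) → index 5
j=6: u_6=139/200 ∈ [31/53, 39/53) → index 5
j=7: u_7=159/200 ∈ [41/53, 43/53) → index 7
j=8: u_8=179/200 ∈ [46/53, 1) → index 9
j=9: u_9=199/200 ∈ [46/53, 1) → index 9

0 1 2 2 4 5 5 7 9 9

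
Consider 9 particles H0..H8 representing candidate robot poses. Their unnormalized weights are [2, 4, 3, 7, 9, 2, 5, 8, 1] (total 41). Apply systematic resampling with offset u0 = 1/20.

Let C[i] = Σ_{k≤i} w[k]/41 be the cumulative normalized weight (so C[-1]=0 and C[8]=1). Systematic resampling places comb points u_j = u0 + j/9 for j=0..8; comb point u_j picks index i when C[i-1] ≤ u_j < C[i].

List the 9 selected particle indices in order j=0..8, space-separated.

1 2 3 3 4 4 6 7 7

C = [2/41, 6/41, 9/41, 16/41, 25/41, 27/41, 32/41, 40/41, 1]
j=0: u_0=1/20 ∈ [2/41, 6/41) → index 1
j=1: u_1=29/180 ∈ [6/41, 9/41) → index 2
j=2: u_2=49/180 ∈ [9/41, 16/41) → index 3
j=3: u_3=23/60 ∈ [9/41, 16/41) → index 3
j=4: u_4=89/180 ∈ [16/41, 25/41) → index 4
j=5: u_5=109/180 ∈ [16/41, 25/41) → index 4
j=6: u_6=43/60 ∈ [27/41, 32/41) → index 6
j=7: u_7=149/180 ∈ [32/41, 40/41) → index 7
j=8: u_8=169/180 ∈ [32/41, 40/41) → index 7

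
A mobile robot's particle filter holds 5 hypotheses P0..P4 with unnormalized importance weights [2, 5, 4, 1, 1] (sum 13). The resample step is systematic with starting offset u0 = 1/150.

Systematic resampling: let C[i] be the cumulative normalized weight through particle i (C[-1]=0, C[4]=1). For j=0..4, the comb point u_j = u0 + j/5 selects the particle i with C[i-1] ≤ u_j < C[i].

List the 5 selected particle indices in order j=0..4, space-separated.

C = [2/13, 7/13, 11/13, 12/13, 1]
j=0: u_0=1/150 ∈ [0, 2/13) → index 0
j=1: u_1=31/150 ∈ [2/13, 7/13) → index 1
j=2: u_2=61/150 ∈ [2/13, 7/13) → index 1
j=3: u_3=91/150 ∈ [7/13, 11/13) → index 2
j=4: u_4=121/150 ∈ [7/13, 11/13) → index 2

0 1 1 2 2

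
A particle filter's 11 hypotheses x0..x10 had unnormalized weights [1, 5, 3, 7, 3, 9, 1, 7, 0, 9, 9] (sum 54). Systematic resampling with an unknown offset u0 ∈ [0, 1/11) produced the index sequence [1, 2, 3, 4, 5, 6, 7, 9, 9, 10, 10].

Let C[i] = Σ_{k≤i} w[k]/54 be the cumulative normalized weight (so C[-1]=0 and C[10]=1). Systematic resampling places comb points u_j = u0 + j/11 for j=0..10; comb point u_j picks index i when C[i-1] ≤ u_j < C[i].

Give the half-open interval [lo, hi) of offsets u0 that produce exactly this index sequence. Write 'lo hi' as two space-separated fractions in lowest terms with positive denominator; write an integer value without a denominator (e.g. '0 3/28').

C = [1/54, 1/9, 1/6, 8/27, 19/54, 14/27, 29/54, 2/3, 2/3, 5/6, 1]
j=0 picked index 1: u0 ∈ [1/54, 1/9)
j=1 picked index 2: u0 ∈ [2/99, 5/66)
j=2 picked index 3: u0 ∈ [-1/66, 34/297)
j=3 picked index 4: u0 ∈ [7/297, 47/594)
j=4 picked index 5: u0 ∈ [-7/594, 46/297)
j=5 picked index 6: u0 ∈ [19/297, 49/594)
j=6 picked index 7: u0 ∈ [-5/594, 4/33)
j=7 picked index 9: u0 ∈ [1/33, 13/66)
j=8 picked index 9: u0 ∈ [-2/33, 7/66)
j=9 picked index 10: u0 ∈ [1/66, 2/11)
j=10 picked index 10: u0 ∈ [-5/66, 1/11)
intersection: [19/297, 5/66)

19/297 5/66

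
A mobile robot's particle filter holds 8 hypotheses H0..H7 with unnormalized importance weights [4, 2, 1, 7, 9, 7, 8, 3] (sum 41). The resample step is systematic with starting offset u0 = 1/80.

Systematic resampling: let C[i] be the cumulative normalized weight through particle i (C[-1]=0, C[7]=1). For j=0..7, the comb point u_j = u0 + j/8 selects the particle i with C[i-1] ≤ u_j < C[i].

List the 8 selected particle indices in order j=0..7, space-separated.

C = [4/41, 6/41, 7/41, 14/41, 23/41, 30/41, 38/41, 1]
j=0: u_0=1/80 ∈ [0, 4/41) → index 0
j=1: u_1=11/80 ∈ [4/41, 6/41) → index 1
j=2: u_2=21/80 ∈ [7/41, 14/41) → index 3
j=3: u_3=31/80 ∈ [14/41, 23/41) → index 4
j=4: u_4=41/80 ∈ [14/41, 23/41) → index 4
j=5: u_5=51/80 ∈ [23/41, 30/41) → index 5
j=6: u_6=61/80 ∈ [30/41, 38/41) → index 6
j=7: u_7=71/80 ∈ [30/41, 38/41) → index 6

0 1 3 4 4 5 6 6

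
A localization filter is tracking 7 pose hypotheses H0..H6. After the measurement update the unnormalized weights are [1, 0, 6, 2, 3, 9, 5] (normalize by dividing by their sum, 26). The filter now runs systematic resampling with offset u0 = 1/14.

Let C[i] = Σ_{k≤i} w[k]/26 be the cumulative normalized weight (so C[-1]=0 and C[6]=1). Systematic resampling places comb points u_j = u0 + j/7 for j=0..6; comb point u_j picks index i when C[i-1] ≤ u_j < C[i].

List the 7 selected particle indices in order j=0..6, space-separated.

2 2 4 5 5 5 6

C = [1/26, 1/26, 7/26, 9/26, 6/13, 21/26, 1]
j=0: u_0=1/14 ∈ [1/26, 7/26) → index 2
j=1: u_1=3/14 ∈ [1/26, 7/26) → index 2
j=2: u_2=5/14 ∈ [9/26, 6/13) → index 4
j=3: u_3=1/2 ∈ [6/13, 21/26) → index 5
j=4: u_4=9/14 ∈ [6/13, 21/26) → index 5
j=5: u_5=11/14 ∈ [6/13, 21/26) → index 5
j=6: u_6=13/14 ∈ [21/26, 1) → index 6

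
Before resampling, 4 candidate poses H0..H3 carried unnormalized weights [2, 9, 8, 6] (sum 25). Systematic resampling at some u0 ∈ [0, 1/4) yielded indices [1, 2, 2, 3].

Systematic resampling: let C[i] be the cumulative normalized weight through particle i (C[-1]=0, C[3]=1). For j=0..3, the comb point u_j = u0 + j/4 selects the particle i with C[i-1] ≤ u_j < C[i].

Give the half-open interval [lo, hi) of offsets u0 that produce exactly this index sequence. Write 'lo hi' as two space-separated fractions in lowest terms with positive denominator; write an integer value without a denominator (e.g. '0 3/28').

19/100 1/4

C = [2/25, 11/25, 19/25, 1]
j=0 picked index 1: u0 ∈ [2/25, 11/25)
j=1 picked index 2: u0 ∈ [19/100, 51/100)
j=2 picked index 2: u0 ∈ [-3/50, 13/50)
j=3 picked index 3: u0 ∈ [1/100, 1/4)
intersection: [19/100, 1/4)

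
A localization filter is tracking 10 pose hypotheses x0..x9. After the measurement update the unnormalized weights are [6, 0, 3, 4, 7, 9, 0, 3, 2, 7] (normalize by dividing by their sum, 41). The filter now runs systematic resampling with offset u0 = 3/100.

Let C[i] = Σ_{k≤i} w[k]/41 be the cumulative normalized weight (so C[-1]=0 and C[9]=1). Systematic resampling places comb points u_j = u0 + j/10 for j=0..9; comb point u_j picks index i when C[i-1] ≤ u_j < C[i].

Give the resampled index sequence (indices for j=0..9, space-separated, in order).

0 0 3 4 4 5 5 7 9 9

C = [6/41, 6/41, 9/41, 13/41, 20/41, 29/41, 29/41, 32/41, 34/41, 1]
j=0: u_0=3/100 ∈ [0, 6/41) → index 0
j=1: u_1=13/100 ∈ [0, 6/41) → index 0
j=2: u_2=23/100 ∈ [9/41, 13/41) → index 3
j=3: u_3=33/100 ∈ [13/41, 20/41) → index 4
j=4: u_4=43/100 ∈ [13/41, 20/41) → index 4
j=5: u_5=53/100 ∈ [20/41, 29/41) → index 5
j=6: u_6=63/100 ∈ [20/41, 29/41) → index 5
j=7: u_7=73/100 ∈ [29/41, 32/41) → index 7
j=8: u_8=83/100 ∈ [34/41, 1) → index 9
j=9: u_9=93/100 ∈ [34/41, 1) → index 9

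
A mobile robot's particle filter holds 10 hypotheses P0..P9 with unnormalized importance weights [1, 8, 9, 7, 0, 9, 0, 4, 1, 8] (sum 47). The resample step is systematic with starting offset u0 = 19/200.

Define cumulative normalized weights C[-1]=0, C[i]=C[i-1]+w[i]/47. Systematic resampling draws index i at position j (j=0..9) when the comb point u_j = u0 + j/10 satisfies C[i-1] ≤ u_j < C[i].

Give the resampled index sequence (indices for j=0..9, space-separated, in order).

1 2 2 3 3 5 5 7 9 9

C = [1/47, 9/47, 18/47, 25/47, 25/47, 34/47, 34/47, 38/47, 39/47, 1]
j=0: u_0=19/200 ∈ [1/47, 9/47) → index 1
j=1: u_1=39/200 ∈ [9/47, 18/47) → index 2
j=2: u_2=59/200 ∈ [9/47, 18/47) → index 2
j=3: u_3=79/200 ∈ [18/47, 25/47) → index 3
j=4: u_4=99/200 ∈ [18/47, 25/47) → index 3
j=5: u_5=119/200 ∈ [25/47, 34/47) → index 5
j=6: u_6=139/200 ∈ [25/47, 34/47) → index 5
j=7: u_7=159/200 ∈ [34/47, 38/47) → index 7
j=8: u_8=179/200 ∈ [39/47, 1) → index 9
j=9: u_9=199/200 ∈ [39/47, 1) → index 9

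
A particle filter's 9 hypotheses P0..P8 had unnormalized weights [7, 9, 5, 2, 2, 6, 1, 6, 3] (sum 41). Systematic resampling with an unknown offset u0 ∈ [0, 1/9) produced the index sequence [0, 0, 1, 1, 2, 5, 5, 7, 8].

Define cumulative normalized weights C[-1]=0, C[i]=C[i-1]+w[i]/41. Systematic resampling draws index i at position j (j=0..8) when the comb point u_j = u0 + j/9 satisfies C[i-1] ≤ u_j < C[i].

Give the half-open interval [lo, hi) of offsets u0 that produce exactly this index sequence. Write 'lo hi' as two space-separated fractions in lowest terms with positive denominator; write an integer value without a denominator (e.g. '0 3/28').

20/369 7/123

C = [7/41, 16/41, 21/41, 23/41, 25/41, 31/41, 32/41, 38/41, 1]
j=0 picked index 0: u0 ∈ [0, 7/41)
j=1 picked index 0: u0 ∈ [-1/9, 22/369)
j=2 picked index 1: u0 ∈ [-19/369, 62/369)
j=3 picked index 1: u0 ∈ [-20/123, 7/123)
j=4 picked index 2: u0 ∈ [-20/369, 25/369)
j=5 picked index 5: u0 ∈ [20/369, 74/369)
j=6 picked index 5: u0 ∈ [-7/123, 11/123)
j=7 picked index 7: u0 ∈ [1/369, 55/369)
j=8 picked index 8: u0 ∈ [14/369, 1/9)
intersection: [20/369, 7/123)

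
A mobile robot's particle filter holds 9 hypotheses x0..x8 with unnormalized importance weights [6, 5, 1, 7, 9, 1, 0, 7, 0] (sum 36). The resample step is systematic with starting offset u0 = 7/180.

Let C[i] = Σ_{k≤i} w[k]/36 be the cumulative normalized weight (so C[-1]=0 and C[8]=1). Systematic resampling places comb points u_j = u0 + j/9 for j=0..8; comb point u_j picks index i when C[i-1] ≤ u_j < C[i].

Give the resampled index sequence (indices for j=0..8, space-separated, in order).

C = [1/6, 11/36, 1/3, 19/36, 7/9, 29/36, 29/36, 1, 1]
j=0: u_0=7/180 ∈ [0, 1/6) → index 0
j=1: u_1=3/20 ∈ [0, 1/6) → index 0
j=2: u_2=47/180 ∈ [1/6, 11/36) → index 1
j=3: u_3=67/180 ∈ [1/3, 19/36) → index 3
j=4: u_4=29/60 ∈ [1/3, 19/36) → index 3
j=5: u_5=107/180 ∈ [19/36, 7/9) → index 4
j=6: u_6=127/180 ∈ [19/36, 7/9) → index 4
j=7: u_7=49/60 ∈ [29/36, 1) → index 7
j=8: u_8=167/180 ∈ [29/36, 1) → index 7

0 0 1 3 3 4 4 7 7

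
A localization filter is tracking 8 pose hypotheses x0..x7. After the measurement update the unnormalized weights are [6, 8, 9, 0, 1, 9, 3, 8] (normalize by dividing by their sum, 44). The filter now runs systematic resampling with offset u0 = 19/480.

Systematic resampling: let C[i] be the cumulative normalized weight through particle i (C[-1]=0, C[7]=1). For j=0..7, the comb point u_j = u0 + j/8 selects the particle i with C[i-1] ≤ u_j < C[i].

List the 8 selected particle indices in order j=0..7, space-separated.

0 1 1 2 4 5 6 7

C = [3/22, 7/22, 23/44, 23/44, 6/11, 3/4, 9/11, 1]
j=0: u_0=19/480 ∈ [0, 3/22) → index 0
j=1: u_1=79/480 ∈ [3/22, 7/22) → index 1
j=2: u_2=139/480 ∈ [3/22, 7/22) → index 1
j=3: u_3=199/480 ∈ [7/22, 23/44) → index 2
j=4: u_4=259/480 ∈ [23/44, 6/11) → index 4
j=5: u_5=319/480 ∈ [6/11, 3/4) → index 5
j=6: u_6=379/480 ∈ [3/4, 9/11) → index 6
j=7: u_7=439/480 ∈ [9/11, 1) → index 7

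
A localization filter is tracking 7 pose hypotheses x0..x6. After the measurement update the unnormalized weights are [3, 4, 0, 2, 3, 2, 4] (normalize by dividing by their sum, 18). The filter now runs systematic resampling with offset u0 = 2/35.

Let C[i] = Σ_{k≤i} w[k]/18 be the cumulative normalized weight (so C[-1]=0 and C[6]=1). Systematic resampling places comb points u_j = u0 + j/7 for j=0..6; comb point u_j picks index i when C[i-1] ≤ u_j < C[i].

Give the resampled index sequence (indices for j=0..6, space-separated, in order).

C = [1/6, 7/18, 7/18, 1/2, 2/3, 7/9, 1]
j=0: u_0=2/35 ∈ [0, 1/6) → index 0
j=1: u_1=1/5 ∈ [1/6, 7/18) → index 1
j=2: u_2=12/35 ∈ [1/6, 7/18) → index 1
j=3: u_3=17/35 ∈ [7/18, 1/2) → index 3
j=4: u_4=22/35 ∈ [1/2, 2/3) → index 4
j=5: u_5=27/35 ∈ [2/3, 7/9) → index 5
j=6: u_6=32/35 ∈ [7/9, 1) → index 6

0 1 1 3 4 5 6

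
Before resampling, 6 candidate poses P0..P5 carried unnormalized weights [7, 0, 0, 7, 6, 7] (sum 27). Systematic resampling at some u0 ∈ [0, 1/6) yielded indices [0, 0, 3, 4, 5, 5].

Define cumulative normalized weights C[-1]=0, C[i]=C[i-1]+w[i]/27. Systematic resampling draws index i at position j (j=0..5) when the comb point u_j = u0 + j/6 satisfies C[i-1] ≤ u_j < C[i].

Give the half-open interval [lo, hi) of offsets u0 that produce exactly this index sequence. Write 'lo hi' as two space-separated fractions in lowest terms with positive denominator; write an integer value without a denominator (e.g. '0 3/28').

C = [7/27, 7/27, 7/27, 14/27, 20/27, 1]
j=0 picked index 0: u0 ∈ [0, 7/27)
j=1 picked index 0: u0 ∈ [-1/6, 5/54)
j=2 picked index 3: u0 ∈ [-2/27, 5/27)
j=3 picked index 4: u0 ∈ [1/54, 13/54)
j=4 picked index 5: u0 ∈ [2/27, 1/3)
j=5 picked index 5: u0 ∈ [-5/54, 1/6)
intersection: [2/27, 5/54)

2/27 5/54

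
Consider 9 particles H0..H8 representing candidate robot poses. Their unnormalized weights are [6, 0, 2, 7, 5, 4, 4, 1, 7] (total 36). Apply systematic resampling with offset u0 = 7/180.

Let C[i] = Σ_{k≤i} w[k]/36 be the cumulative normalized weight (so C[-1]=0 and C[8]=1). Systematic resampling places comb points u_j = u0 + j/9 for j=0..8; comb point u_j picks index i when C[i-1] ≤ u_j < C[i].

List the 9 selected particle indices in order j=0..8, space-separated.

0 0 3 3 4 5 6 8 8

C = [1/6, 1/6, 2/9, 5/12, 5/9, 2/3, 7/9, 29/36, 1]
j=0: u_0=7/180 ∈ [0, 1/6) → index 0
j=1: u_1=3/20 ∈ [0, 1/6) → index 0
j=2: u_2=47/180 ∈ [2/9, 5/12) → index 3
j=3: u_3=67/180 ∈ [2/9, 5/12) → index 3
j=4: u_4=29/60 ∈ [5/12, 5/9) → index 4
j=5: u_5=107/180 ∈ [5/9, 2/3) → index 5
j=6: u_6=127/180 ∈ [2/3, 7/9) → index 6
j=7: u_7=49/60 ∈ [29/36, 1) → index 8
j=8: u_8=167/180 ∈ [29/36, 1) → index 8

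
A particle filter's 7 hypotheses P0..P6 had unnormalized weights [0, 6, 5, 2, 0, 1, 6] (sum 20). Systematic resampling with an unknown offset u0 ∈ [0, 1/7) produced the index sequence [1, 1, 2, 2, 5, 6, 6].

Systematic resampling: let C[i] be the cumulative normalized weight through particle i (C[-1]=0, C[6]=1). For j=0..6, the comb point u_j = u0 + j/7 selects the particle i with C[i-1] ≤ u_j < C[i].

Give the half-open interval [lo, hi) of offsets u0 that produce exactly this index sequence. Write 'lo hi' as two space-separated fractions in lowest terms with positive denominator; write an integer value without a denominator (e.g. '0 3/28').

C = [0, 3/10, 11/20, 13/20, 13/20, 7/10, 1]
j=0 picked index 1: u0 ∈ [0, 3/10)
j=1 picked index 1: u0 ∈ [-1/7, 11/70)
j=2 picked index 2: u0 ∈ [1/70, 37/140)
j=3 picked index 2: u0 ∈ [-9/70, 17/140)
j=4 picked index 5: u0 ∈ [11/140, 9/70)
j=5 picked index 6: u0 ∈ [-1/70, 2/7)
j=6 picked index 6: u0 ∈ [-11/70, 1/7)
intersection: [11/140, 17/140)

11/140 17/140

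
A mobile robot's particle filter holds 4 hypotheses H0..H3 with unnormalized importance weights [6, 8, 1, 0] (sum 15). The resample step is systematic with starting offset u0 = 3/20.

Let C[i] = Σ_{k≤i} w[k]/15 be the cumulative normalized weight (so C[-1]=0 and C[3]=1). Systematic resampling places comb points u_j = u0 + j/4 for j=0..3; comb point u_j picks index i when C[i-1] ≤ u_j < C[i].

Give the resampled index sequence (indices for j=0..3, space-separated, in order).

0 1 1 1

C = [2/5, 14/15, 1, 1]
j=0: u_0=3/20 ∈ [0, 2/5) → index 0
j=1: u_1=2/5 ∈ [2/5, 14/15) → index 1
j=2: u_2=13/20 ∈ [2/5, 14/15) → index 1
j=3: u_3=9/10 ∈ [2/5, 14/15) → index 1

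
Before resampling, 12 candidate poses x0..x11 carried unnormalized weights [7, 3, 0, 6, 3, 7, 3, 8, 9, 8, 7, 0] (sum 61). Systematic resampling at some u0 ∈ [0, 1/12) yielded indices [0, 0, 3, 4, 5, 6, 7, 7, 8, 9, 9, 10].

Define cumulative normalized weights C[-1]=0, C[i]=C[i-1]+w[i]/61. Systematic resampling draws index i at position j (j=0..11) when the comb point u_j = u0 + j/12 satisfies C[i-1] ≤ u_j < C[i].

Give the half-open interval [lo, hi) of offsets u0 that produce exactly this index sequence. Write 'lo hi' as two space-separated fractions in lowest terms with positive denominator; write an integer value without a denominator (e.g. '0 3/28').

C = [7/61, 10/61, 10/61, 16/61, 19/61, 26/61, 29/61, 37/61, 46/61, 54/61, 1, 1]
j=0 picked index 0: u0 ∈ [0, 7/61)
j=1 picked index 0: u0 ∈ [-1/12, 23/732)
j=2 picked index 3: u0 ∈ [-1/366, 35/366)
j=3 picked index 4: u0 ∈ [3/244, 15/244)
j=4 picked index 5: u0 ∈ [-4/183, 17/183)
j=5 picked index 6: u0 ∈ [7/732, 43/732)
j=6 picked index 7: u0 ∈ [-3/122, 13/122)
j=7 picked index 7: u0 ∈ [-79/732, 17/732)
j=8 picked index 8: u0 ∈ [-11/183, 16/183)
j=9 picked index 9: u0 ∈ [1/244, 33/244)
j=10 picked index 9: u0 ∈ [-29/366, 19/366)
j=11 picked index 10: u0 ∈ [-23/732, 1/12)
intersection: [3/244, 17/732)

3/244 17/732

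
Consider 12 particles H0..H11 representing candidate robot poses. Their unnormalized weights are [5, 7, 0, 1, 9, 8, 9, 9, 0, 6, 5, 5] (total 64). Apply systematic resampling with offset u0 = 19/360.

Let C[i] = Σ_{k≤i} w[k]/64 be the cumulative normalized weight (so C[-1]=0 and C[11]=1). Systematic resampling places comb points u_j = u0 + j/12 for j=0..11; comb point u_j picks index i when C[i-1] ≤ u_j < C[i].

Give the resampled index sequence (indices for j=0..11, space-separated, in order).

0 1 4 4 5 6 6 7 7 9 10 11

C = [5/64, 3/16, 3/16, 13/64, 11/32, 15/32, 39/64, 3/4, 3/4, 27/32, 59/64, 1]
j=0: u_0=19/360 ∈ [0, 5/64) → index 0
j=1: u_1=49/360 ∈ [5/64, 3/16) → index 1
j=2: u_2=79/360 ∈ [13/64, 11/32) → index 4
j=3: u_3=109/360 ∈ [13/64, 11/32) → index 4
j=4: u_4=139/360 ∈ [11/32, 15/32) → index 5
j=5: u_5=169/360 ∈ [15/32, 39/64) → index 6
j=6: u_6=199/360 ∈ [15/32, 39/64) → index 6
j=7: u_7=229/360 ∈ [39/64, 3/4) → index 7
j=8: u_8=259/360 ∈ [39/64, 3/4) → index 7
j=9: u_9=289/360 ∈ [3/4, 27/32) → index 9
j=10: u_10=319/360 ∈ [27/32, 59/64) → index 10
j=11: u_11=349/360 ∈ [59/64, 1) → index 11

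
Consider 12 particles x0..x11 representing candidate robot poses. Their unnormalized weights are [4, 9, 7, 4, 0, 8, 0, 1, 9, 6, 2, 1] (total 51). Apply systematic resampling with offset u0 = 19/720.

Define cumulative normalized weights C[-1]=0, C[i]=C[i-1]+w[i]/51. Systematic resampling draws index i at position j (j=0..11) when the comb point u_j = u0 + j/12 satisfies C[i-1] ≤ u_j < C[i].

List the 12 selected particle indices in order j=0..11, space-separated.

C = [4/51, 13/51, 20/51, 8/17, 8/17, 32/51, 32/51, 11/17, 14/17, 16/17, 50/51, 1]
j=0: u_0=19/720 ∈ [0, 4/51) → index 0
j=1: u_1=79/720 ∈ [4/51, 13/51) → index 1
j=2: u_2=139/720 ∈ [4/51, 13/51) → index 1
j=3: u_3=199/720 ∈ [13/51, 20/51) → index 2
j=4: u_4=259/720 ∈ [13/51, 20/51) → index 2
j=5: u_5=319/720 ∈ [20/51, 8/17) → index 3
j=6: u_6=379/720 ∈ [8/17, 32/51) → index 5
j=7: u_7=439/720 ∈ [8/17, 32/51) → index 5
j=8: u_8=499/720 ∈ [11/17, 14/17) → index 8
j=9: u_9=559/720 ∈ [11/17, 14/17) → index 8
j=10: u_10=619/720 ∈ [14/17, 16/17) → index 9
j=11: u_11=679/720 ∈ [16/17, 50/51) → index 10

0 1 1 2 2 3 5 5 8 8 9 10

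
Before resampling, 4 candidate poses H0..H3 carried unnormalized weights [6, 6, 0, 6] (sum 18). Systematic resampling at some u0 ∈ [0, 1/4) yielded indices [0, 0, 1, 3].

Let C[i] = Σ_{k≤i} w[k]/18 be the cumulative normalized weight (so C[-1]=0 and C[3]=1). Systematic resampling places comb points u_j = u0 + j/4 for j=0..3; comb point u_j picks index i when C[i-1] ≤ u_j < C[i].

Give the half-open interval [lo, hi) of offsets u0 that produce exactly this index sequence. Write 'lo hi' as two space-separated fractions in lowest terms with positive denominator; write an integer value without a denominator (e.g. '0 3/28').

C = [1/3, 2/3, 2/3, 1]
j=0 picked index 0: u0 ∈ [0, 1/3)
j=1 picked index 0: u0 ∈ [-1/4, 1/12)
j=2 picked index 1: u0 ∈ [-1/6, 1/6)
j=3 picked index 3: u0 ∈ [-1/12, 1/4)
intersection: [0, 1/12)

0 1/12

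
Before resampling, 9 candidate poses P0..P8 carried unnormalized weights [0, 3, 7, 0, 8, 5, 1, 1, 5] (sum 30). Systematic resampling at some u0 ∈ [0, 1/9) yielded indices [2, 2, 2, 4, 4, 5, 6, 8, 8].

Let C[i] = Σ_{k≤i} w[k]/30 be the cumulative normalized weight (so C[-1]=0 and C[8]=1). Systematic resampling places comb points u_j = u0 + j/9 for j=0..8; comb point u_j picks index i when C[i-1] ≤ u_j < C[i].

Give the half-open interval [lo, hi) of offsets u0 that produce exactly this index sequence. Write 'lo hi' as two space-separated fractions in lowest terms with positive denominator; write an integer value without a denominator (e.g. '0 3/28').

C = [0, 1/10, 1/3, 1/3, 3/5, 23/30, 4/5, 5/6, 1]
j=0 picked index 2: u0 ∈ [1/10, 1/3)
j=1 picked index 2: u0 ∈ [-1/90, 2/9)
j=2 picked index 2: u0 ∈ [-11/90, 1/9)
j=3 picked index 4: u0 ∈ [0, 4/15)
j=4 picked index 4: u0 ∈ [-1/9, 7/45)
j=5 picked index 5: u0 ∈ [2/45, 19/90)
j=6 picked index 6: u0 ∈ [1/10, 2/15)
j=7 picked index 8: u0 ∈ [1/18, 2/9)
j=8 picked index 8: u0 ∈ [-1/18, 1/9)
intersection: [1/10, 1/9)

1/10 1/9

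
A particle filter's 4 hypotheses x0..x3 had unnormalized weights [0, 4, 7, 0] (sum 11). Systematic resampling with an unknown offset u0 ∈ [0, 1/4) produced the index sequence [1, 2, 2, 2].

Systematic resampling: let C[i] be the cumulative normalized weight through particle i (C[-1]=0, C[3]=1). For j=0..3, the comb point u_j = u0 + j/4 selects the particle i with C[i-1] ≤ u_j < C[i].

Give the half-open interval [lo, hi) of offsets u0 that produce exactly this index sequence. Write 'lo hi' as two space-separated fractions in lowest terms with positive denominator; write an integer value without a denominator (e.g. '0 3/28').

5/44 1/4

C = [0, 4/11, 1, 1]
j=0 picked index 1: u0 ∈ [0, 4/11)
j=1 picked index 2: u0 ∈ [5/44, 3/4)
j=2 picked index 2: u0 ∈ [-3/22, 1/2)
j=3 picked index 2: u0 ∈ [-17/44, 1/4)
intersection: [5/44, 1/4)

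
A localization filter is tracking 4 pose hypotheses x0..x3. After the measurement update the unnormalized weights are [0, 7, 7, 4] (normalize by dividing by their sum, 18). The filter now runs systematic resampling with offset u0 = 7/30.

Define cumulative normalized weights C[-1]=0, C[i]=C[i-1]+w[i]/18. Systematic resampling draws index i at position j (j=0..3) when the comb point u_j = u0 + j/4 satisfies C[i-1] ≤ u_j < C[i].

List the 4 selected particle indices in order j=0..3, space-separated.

C = [0, 7/18, 7/9, 1]
j=0: u_0=7/30 ∈ [0, 7/18) → index 1
j=1: u_1=29/60 ∈ [7/18, 7/9) → index 2
j=2: u_2=11/15 ∈ [7/18, 7/9) → index 2
j=3: u_3=59/60 ∈ [7/9, 1) → index 3

1 2 2 3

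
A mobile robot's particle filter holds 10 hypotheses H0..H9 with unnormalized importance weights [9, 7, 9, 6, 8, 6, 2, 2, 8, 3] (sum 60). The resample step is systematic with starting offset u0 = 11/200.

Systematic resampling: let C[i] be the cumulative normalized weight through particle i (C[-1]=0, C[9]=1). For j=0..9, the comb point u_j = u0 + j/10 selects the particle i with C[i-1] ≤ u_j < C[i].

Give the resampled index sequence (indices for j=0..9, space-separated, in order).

0 1 1 2 3 4 5 6 8 9

C = [3/20, 4/15, 5/12, 31/60, 13/20, 3/4, 47/60, 49/60, 19/20, 1]
j=0: u_0=11/200 ∈ [0, 3/20) → index 0
j=1: u_1=31/200 ∈ [3/20, 4/15) → index 1
j=2: u_2=51/200 ∈ [3/20, 4/15) → index 1
j=3: u_3=71/200 ∈ [4/15, 5/12) → index 2
j=4: u_4=91/200 ∈ [5/12, 31/60) → index 3
j=5: u_5=111/200 ∈ [31/60, 13/20) → index 4
j=6: u_6=131/200 ∈ [13/20, 3/4) → index 5
j=7: u_7=151/200 ∈ [3/4, 47/60) → index 6
j=8: u_8=171/200 ∈ [49/60, 19/20) → index 8
j=9: u_9=191/200 ∈ [19/20, 1) → index 9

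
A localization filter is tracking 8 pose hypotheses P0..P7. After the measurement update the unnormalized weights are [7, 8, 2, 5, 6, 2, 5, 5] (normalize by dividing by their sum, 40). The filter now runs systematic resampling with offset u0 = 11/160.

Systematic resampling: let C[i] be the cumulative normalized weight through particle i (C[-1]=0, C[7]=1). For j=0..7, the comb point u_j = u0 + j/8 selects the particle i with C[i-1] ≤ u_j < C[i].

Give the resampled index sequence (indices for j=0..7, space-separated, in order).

C = [7/40, 3/8, 17/40, 11/20, 7/10, 3/4, 7/8, 1]
j=0: u_0=11/160 ∈ [0, 7/40) → index 0
j=1: u_1=31/160 ∈ [7/40, 3/8) → index 1
j=2: u_2=51/160 ∈ [7/40, 3/8) → index 1
j=3: u_3=71/160 ∈ [17/40, 11/20) → index 3
j=4: u_4=91/160 ∈ [11/20, 7/10) → index 4
j=5: u_5=111/160 ∈ [11/20, 7/10) → index 4
j=6: u_6=131/160 ∈ [3/4, 7/8) → index 6
j=7: u_7=151/160 ∈ [7/8, 1) → index 7

0 1 1 3 4 4 6 7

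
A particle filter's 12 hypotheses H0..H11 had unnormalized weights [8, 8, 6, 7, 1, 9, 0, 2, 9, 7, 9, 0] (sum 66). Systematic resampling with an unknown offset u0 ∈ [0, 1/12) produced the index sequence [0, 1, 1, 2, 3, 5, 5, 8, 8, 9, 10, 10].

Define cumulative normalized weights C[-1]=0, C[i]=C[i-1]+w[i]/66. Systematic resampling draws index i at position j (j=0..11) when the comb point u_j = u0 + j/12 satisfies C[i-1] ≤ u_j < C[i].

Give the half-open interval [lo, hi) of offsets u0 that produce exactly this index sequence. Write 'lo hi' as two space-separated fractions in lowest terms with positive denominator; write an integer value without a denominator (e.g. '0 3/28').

5/132 5/66

C = [4/33, 8/33, 1/3, 29/66, 5/11, 13/22, 13/22, 41/66, 25/33, 19/22, 1, 1]
j=0 picked index 0: u0 ∈ [0, 4/33)
j=1 picked index 1: u0 ∈ [5/132, 7/44)
j=2 picked index 1: u0 ∈ [-1/22, 5/66)
j=3 picked index 2: u0 ∈ [-1/132, 1/12)
j=4 picked index 3: u0 ∈ [0, 7/66)
j=5 picked index 5: u0 ∈ [5/132, 23/132)
j=6 picked index 5: u0 ∈ [-1/22, 1/11)
j=7 picked index 8: u0 ∈ [5/132, 23/132)
j=8 picked index 8: u0 ∈ [-1/22, 1/11)
j=9 picked index 9: u0 ∈ [1/132, 5/44)
j=10 picked index 10: u0 ∈ [1/33, 1/6)
j=11 picked index 10: u0 ∈ [-7/132, 1/12)
intersection: [5/132, 5/66)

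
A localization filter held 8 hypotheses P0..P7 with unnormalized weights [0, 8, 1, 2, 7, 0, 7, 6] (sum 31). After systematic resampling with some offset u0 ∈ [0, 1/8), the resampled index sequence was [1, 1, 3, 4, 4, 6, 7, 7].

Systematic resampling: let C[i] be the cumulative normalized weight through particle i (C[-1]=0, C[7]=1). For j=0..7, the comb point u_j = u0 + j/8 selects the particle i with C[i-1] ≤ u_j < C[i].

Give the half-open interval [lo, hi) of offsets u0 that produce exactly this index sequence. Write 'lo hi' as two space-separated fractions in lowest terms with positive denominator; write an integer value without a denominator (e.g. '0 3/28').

C = [0, 8/31, 9/31, 11/31, 18/31, 18/31, 25/31, 1]
j=0 picked index 1: u0 ∈ [0, 8/31)
j=1 picked index 1: u0 ∈ [-1/8, 33/248)
j=2 picked index 3: u0 ∈ [5/124, 13/124)
j=3 picked index 4: u0 ∈ [-5/248, 51/248)
j=4 picked index 4: u0 ∈ [-9/62, 5/62)
j=5 picked index 6: u0 ∈ [-11/248, 45/248)
j=6 picked index 7: u0 ∈ [7/124, 1/4)
j=7 picked index 7: u0 ∈ [-17/248, 1/8)
intersection: [7/124, 5/62)

7/124 5/62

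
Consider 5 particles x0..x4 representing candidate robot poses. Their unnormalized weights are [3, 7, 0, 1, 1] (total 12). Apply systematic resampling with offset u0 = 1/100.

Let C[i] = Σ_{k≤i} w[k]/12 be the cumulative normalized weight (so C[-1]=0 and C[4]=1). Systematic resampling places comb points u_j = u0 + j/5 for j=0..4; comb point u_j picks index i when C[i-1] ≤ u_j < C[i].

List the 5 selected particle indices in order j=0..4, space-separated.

C = [1/4, 5/6, 5/6, 11/12, 1]
j=0: u_0=1/100 ∈ [0, 1/4) → index 0
j=1: u_1=21/100 ∈ [0, 1/4) → index 0
j=2: u_2=41/100 ∈ [1/4, 5/6) → index 1
j=3: u_3=61/100 ∈ [1/4, 5/6) → index 1
j=4: u_4=81/100 ∈ [1/4, 5/6) → index 1

0 0 1 1 1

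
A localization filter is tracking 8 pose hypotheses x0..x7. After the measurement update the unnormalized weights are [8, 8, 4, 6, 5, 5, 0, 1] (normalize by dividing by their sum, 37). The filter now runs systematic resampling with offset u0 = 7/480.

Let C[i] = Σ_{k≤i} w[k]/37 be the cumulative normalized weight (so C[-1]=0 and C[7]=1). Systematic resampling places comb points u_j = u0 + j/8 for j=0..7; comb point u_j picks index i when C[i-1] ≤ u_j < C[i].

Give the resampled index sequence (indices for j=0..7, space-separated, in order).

0 0 1 1 2 3 4 5

C = [8/37, 16/37, 20/37, 26/37, 31/37, 36/37, 36/37, 1]
j=0: u_0=7/480 ∈ [0, 8/37) → index 0
j=1: u_1=67/480 ∈ [0, 8/37) → index 0
j=2: u_2=127/480 ∈ [8/37, 16/37) → index 1
j=3: u_3=187/480 ∈ [8/37, 16/37) → index 1
j=4: u_4=247/480 ∈ [16/37, 20/37) → index 2
j=5: u_5=307/480 ∈ [20/37, 26/37) → index 3
j=6: u_6=367/480 ∈ [26/37, 31/37) → index 4
j=7: u_7=427/480 ∈ [31/37, 36/37) → index 5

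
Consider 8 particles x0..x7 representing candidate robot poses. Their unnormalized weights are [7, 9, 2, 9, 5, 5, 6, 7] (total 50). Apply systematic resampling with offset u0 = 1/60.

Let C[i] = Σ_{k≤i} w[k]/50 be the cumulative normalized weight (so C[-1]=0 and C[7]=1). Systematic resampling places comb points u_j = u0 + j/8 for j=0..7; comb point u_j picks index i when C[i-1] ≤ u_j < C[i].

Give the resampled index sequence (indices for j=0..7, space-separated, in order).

C = [7/50, 8/25, 9/25, 27/50, 16/25, 37/50, 43/50, 1]
j=0: u_0=1/60 ∈ [0, 7/50) → index 0
j=1: u_1=17/120 ∈ [7/50, 8/25) → index 1
j=2: u_2=4/15 ∈ [7/50, 8/25) → index 1
j=3: u_3=47/120 ∈ [9/25, 27/50) → index 3
j=4: u_4=31/60 ∈ [9/25, 27/50) → index 3
j=5: u_5=77/120 ∈ [16/25, 37/50) → index 5
j=6: u_6=23/30 ∈ [37/50, 43/50) → index 6
j=7: u_7=107/120 ∈ [43/50, 1) → index 7

0 1 1 3 3 5 6 7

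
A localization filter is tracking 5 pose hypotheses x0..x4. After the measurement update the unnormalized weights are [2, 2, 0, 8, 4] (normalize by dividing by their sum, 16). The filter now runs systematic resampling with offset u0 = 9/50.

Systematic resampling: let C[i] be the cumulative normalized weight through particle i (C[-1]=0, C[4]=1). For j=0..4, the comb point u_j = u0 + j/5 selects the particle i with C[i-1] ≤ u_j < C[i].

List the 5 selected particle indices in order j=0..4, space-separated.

1 3 3 4 4

C = [1/8, 1/4, 1/4, 3/4, 1]
j=0: u_0=9/50 ∈ [1/8, 1/4) → index 1
j=1: u_1=19/50 ∈ [1/4, 3/4) → index 3
j=2: u_2=29/50 ∈ [1/4, 3/4) → index 3
j=3: u_3=39/50 ∈ [3/4, 1) → index 4
j=4: u_4=49/50 ∈ [3/4, 1) → index 4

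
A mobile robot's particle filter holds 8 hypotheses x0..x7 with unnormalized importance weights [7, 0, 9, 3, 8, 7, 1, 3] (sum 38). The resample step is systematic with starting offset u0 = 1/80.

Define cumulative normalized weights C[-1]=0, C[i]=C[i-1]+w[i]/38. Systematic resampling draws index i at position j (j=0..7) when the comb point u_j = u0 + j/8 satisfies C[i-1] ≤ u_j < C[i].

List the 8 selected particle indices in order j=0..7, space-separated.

0 0 2 2 4 4 5 5

C = [7/38, 7/38, 8/19, 1/2, 27/38, 17/19, 35/38, 1]
j=0: u_0=1/80 ∈ [0, 7/38) → index 0
j=1: u_1=11/80 ∈ [0, 7/38) → index 0
j=2: u_2=21/80 ∈ [7/38, 8/19) → index 2
j=3: u_3=31/80 ∈ [7/38, 8/19) → index 2
j=4: u_4=41/80 ∈ [1/2, 27/38) → index 4
j=5: u_5=51/80 ∈ [1/2, 27/38) → index 4
j=6: u_6=61/80 ∈ [27/38, 17/19) → index 5
j=7: u_7=71/80 ∈ [27/38, 17/19) → index 5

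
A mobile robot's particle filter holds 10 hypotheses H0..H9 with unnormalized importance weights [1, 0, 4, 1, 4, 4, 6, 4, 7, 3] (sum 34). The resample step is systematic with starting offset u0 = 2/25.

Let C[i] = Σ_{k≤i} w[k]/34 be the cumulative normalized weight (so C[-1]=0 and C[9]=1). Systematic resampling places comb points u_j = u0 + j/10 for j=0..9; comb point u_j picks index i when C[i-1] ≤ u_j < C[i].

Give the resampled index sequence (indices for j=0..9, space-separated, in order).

2 4 4 5 6 6 7 8 8 9

C = [1/34, 1/34, 5/34, 3/17, 5/17, 7/17, 10/17, 12/17, 31/34, 1]
j=0: u_0=2/25 ∈ [1/34, 5/34) → index 2
j=1: u_1=9/50 ∈ [3/17, 5/17) → index 4
j=2: u_2=7/25 ∈ [3/17, 5/17) → index 4
j=3: u_3=19/50 ∈ [5/17, 7/17) → index 5
j=4: u_4=12/25 ∈ [7/17, 10/17) → index 6
j=5: u_5=29/50 ∈ [7/17, 10/17) → index 6
j=6: u_6=17/25 ∈ [10/17, 12/17) → index 7
j=7: u_7=39/50 ∈ [12/17, 31/34) → index 8
j=8: u_8=22/25 ∈ [12/17, 31/34) → index 8
j=9: u_9=49/50 ∈ [31/34, 1) → index 9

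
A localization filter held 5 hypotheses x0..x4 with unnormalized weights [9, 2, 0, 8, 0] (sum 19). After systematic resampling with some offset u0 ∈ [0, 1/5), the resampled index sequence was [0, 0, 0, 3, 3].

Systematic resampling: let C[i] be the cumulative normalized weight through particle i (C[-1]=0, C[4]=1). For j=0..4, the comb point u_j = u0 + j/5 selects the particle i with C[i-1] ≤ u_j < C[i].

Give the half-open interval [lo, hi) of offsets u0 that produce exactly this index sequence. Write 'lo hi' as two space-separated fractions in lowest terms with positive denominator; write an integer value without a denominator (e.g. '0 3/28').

0 7/95

C = [9/19, 11/19, 11/19, 1, 1]
j=0 picked index 0: u0 ∈ [0, 9/19)
j=1 picked index 0: u0 ∈ [-1/5, 26/95)
j=2 picked index 0: u0 ∈ [-2/5, 7/95)
j=3 picked index 3: u0 ∈ [-2/95, 2/5)
j=4 picked index 3: u0 ∈ [-21/95, 1/5)
intersection: [0, 7/95)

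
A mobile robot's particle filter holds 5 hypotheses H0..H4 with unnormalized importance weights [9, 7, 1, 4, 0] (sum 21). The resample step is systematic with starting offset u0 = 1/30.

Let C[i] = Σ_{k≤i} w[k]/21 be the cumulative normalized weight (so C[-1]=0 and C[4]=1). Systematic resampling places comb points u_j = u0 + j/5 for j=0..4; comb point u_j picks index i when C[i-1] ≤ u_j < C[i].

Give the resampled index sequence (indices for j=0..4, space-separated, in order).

C = [3/7, 16/21, 17/21, 1, 1]
j=0: u_0=1/30 ∈ [0, 3/7) → index 0
j=1: u_1=7/30 ∈ [0, 3/7) → index 0
j=2: u_2=13/30 ∈ [3/7, 16/21) → index 1
j=3: u_3=19/30 ∈ [3/7, 16/21) → index 1
j=4: u_4=5/6 ∈ [17/21, 1) → index 3

0 0 1 1 3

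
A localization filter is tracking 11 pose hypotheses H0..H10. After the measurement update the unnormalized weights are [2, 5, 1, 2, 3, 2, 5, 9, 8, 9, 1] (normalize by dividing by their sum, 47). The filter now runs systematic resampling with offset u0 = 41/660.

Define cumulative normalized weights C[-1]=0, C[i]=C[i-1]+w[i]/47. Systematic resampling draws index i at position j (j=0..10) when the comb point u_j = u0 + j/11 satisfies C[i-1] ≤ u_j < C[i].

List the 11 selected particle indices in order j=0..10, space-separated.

1 2 4 6 7 7 7 8 9 9 9

C = [2/47, 7/47, 8/47, 10/47, 13/47, 15/47, 20/47, 29/47, 37/47, 46/47, 1]
j=0: u_0=41/660 ∈ [2/47, 7/47) → index 1
j=1: u_1=101/660 ∈ [7/47, 8/47) → index 2
j=2: u_2=161/660 ∈ [10/47, 13/47) → index 4
j=3: u_3=221/660 ∈ [15/47, 20/47) → index 6
j=4: u_4=281/660 ∈ [20/47, 29/47) → index 7
j=5: u_5=31/60 ∈ [20/47, 29/47) → index 7
j=6: u_6=401/660 ∈ [20/47, 29/47) → index 7
j=7: u_7=461/660 ∈ [29/47, 37/47) → index 8
j=8: u_8=521/660 ∈ [37/47, 46/47) → index 9
j=9: u_9=581/660 ∈ [37/47, 46/47) → index 9
j=10: u_10=641/660 ∈ [37/47, 46/47) → index 9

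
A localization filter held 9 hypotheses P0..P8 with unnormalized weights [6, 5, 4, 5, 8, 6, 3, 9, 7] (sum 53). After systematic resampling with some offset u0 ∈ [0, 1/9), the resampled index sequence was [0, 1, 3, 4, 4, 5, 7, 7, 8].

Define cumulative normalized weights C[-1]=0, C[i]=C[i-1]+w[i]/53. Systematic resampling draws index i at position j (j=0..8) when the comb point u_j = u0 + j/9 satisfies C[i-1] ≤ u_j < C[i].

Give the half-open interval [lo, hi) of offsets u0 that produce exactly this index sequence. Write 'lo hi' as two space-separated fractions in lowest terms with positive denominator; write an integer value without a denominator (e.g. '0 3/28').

29/477 40/477

C = [6/53, 11/53, 15/53, 20/53, 28/53, 34/53, 37/53, 46/53, 1]
j=0 picked index 0: u0 ∈ [0, 6/53)
j=1 picked index 1: u0 ∈ [1/477, 46/477)
j=2 picked index 3: u0 ∈ [29/477, 74/477)
j=3 picked index 4: u0 ∈ [7/159, 31/159)
j=4 picked index 4: u0 ∈ [-32/477, 40/477)
j=5 picked index 5: u0 ∈ [-13/477, 41/477)
j=6 picked index 7: u0 ∈ [5/159, 32/159)
j=7 picked index 7: u0 ∈ [-38/477, 43/477)
j=8 picked index 8: u0 ∈ [-10/477, 1/9)
intersection: [29/477, 40/477)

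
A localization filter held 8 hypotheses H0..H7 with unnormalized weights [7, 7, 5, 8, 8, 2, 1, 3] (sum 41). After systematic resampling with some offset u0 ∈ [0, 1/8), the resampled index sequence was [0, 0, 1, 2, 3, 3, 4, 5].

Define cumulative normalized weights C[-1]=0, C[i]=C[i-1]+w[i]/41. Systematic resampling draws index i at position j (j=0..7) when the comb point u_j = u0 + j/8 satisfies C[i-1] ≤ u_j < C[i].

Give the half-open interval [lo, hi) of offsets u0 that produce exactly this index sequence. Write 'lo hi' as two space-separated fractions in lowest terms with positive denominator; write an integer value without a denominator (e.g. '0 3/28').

0 9/328

C = [7/41, 14/41, 19/41, 27/41, 35/41, 37/41, 38/41, 1]
j=0 picked index 0: u0 ∈ [0, 7/41)
j=1 picked index 0: u0 ∈ [-1/8, 15/328)
j=2 picked index 1: u0 ∈ [-13/164, 15/164)
j=3 picked index 2: u0 ∈ [-11/328, 29/328)
j=4 picked index 3: u0 ∈ [-3/82, 13/82)
j=5 picked index 3: u0 ∈ [-53/328, 11/328)
j=6 picked index 4: u0 ∈ [-15/164, 17/164)
j=7 picked index 5: u0 ∈ [-7/328, 9/328)
intersection: [0, 9/328)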